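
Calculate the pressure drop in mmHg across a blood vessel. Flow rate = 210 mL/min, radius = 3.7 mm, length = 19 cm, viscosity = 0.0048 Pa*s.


dP = 8*mu*L*Q / (pi*r^4)
Q = 210 mL/min = 3.5e-06 m^3/s
dP = 43.3707 Pa = 43.3707 / 133.322 mmHg = 0.3253 mmHg


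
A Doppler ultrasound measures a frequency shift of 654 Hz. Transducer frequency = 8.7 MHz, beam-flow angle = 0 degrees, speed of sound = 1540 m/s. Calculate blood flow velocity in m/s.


v = fd * c / (2 * f0 * cos(theta))
v = 654 * 1540 / (2 * 8.7000e+06 * cos(0))
v = 0.05788 m/s


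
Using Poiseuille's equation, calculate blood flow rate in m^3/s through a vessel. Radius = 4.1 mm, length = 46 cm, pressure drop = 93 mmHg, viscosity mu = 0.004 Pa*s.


Q = pi*r^4*dP / (8*mu*L)
r = 0.0041 m, L = 0.46 m
dP = 93 mmHg = 12398.946 Pa
Q = 7.4776e-04 m^3/s


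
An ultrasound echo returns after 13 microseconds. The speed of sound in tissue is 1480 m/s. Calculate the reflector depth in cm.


depth = c * t / 2
t = 13 us = 1.3000e-05 s
depth = 1480 * 1.3000e-05 / 2
depth = 0.00962 m = 0.962 cm


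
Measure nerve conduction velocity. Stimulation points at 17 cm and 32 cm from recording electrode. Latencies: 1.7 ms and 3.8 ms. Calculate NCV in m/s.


Distance = (32 - 17) / 100 = 0.15 m
dt = (3.8 - 1.7) / 1000 = 0.0021 s
NCV = dist / dt = 71.43 m/s


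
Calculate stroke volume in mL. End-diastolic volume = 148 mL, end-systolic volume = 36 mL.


SV = EDV - ESV
SV = 148 - 36
SV = 112 mL


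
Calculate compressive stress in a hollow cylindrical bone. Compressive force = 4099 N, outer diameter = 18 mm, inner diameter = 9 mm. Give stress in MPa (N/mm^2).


A = pi*(r_o^2 - r_i^2)
r_o = 9 mm, r_i = 4.5 mm
A = 190.852 mm^2
sigma = F/A = 4099 / 190.852
sigma = 21.48 MPa


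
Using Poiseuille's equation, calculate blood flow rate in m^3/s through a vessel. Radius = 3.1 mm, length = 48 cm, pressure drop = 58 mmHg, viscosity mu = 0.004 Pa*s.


Q = pi*r^4*dP / (8*mu*L)
r = 0.0031 m, L = 0.48 m
dP = 58 mmHg = 7732.676 Pa
Q = 1.4606e-04 m^3/s


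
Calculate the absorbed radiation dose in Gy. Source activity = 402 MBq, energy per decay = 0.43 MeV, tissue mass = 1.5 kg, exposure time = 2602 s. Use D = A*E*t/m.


A = 402 MBq = 4.0200e+08 Bq
E = 0.43 MeV = 6.8886e-14 J
D = A*E*t/m = 4.0200e+08*6.8886e-14*2602/1.5
D = 0.04804 Gy


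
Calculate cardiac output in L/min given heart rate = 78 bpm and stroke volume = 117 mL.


CO = HR * SV
CO = 78 * 117 / 1000
CO = 9.126 L/min


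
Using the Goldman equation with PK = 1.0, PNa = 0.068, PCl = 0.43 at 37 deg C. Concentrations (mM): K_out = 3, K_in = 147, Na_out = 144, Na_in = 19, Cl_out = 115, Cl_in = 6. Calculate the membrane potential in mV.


Vm = (RT/F)*ln((PK*Ko + PNa*Nao + PCl*Cli)/(PK*Ki + PNa*Nai + PCl*Clo))
Numer = 15.372, Denom = 197.742
Vm = -68.27 mV


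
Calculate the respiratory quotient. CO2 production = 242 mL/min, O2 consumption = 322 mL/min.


RQ = VCO2 / VO2
RQ = 242 / 322
RQ = 0.7516


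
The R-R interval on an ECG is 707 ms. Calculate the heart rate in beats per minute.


HR = 60 / RR_interval(s)
RR = 707 ms = 0.707 s
HR = 60 / 0.707 = 84.87 bpm


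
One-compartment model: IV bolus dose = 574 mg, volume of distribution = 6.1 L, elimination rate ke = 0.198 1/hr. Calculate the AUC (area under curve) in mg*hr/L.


C0 = Dose/Vd = 574/6.1 = 94.0984 mg/L
AUC = C0/ke = 94.0984/0.198
AUC = 475.2 mg*hr/L


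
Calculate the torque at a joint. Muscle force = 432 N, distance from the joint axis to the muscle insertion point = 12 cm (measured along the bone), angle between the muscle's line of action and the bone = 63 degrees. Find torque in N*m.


Torque = F * d * sin(theta)   (moment arm = d*sin(theta))
d = 12 cm = 0.12 m
Torque = 432 * 0.12 * sin(63)
Torque = 46.19 N*m


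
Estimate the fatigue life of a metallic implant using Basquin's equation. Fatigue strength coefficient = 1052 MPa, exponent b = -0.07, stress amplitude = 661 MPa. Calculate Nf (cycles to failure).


sigma_a = sigma_f' * (2Nf)^b
2Nf = (sigma_a/sigma_f')^(1/b)
2Nf = (661/1052)^(1/-0.07)
2Nf = 763.94334
Nf = 382


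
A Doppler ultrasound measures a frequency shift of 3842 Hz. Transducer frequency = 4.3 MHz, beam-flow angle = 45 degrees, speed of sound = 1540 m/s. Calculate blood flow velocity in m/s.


v = fd * c / (2 * f0 * cos(theta))
v = 3842 * 1540 / (2 * 4.3000e+06 * cos(45))
v = 0.973 m/s


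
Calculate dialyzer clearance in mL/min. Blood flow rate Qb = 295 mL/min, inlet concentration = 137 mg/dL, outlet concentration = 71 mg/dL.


K = Qb * (Cb_in - Cb_out) / Cb_in
K = 295 * (137 - 71) / 137
K = 142.1 mL/min


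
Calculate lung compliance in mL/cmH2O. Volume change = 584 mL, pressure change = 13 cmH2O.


C = dV / dP
C = 584 / 13
C = 44.92 mL/cmH2O


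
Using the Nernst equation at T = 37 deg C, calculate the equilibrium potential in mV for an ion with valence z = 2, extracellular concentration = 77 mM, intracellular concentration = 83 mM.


E = (RT/(zF)) * ln(C_out/C_in)
T = 37 + 273.15 = 310.15 K
E = (8.314 * 310.15 / (2 * 96485)) * ln(77/83)
E = -1.003 mV


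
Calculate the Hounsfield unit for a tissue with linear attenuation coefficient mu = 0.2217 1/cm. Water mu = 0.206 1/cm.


HU = ((mu_tissue - mu_water) / mu_water) * 1000
HU = ((0.2217 - 0.206) / 0.206) * 1000
HU = 76.21


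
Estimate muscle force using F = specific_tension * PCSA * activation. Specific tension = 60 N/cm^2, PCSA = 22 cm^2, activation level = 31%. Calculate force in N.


F = sigma * PCSA * activation
F = 60 * 22 * 0.31
F = 409.2 N


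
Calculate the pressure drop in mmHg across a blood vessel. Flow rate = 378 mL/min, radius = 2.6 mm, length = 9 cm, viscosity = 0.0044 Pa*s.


dP = 8*mu*L*Q / (pi*r^4)
Q = 378 mL/min = 6.3e-06 m^3/s
dP = 139.022 Pa = 139.022 / 133.322 mmHg = 1.043 mmHg


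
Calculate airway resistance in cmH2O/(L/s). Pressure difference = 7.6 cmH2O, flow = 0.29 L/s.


R = dP / flow
R = 7.6 / 0.29
R = 26.21 cmH2O/(L/s)


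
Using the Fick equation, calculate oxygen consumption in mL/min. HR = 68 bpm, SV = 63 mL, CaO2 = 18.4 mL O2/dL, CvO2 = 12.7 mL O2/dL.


CO = HR*SV = 68*63/1000 = 4.284 L/min
a-v O2 diff = 18.4 - 12.7 = 5.7 mL/dL
VO2 = CO * (CaO2-CvO2) * 10 dL/L
VO2 = 4.284 * 5.7 * 10
VO2 = 244.2 mL/min


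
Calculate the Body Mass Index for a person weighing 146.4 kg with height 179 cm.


BMI = weight / height^2
height = 179 cm = 1.79 m
BMI = 146.4 / 1.79^2
BMI = 45.69 kg/m^2


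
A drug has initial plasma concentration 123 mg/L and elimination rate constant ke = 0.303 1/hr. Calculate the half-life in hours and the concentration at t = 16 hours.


t_half = ln(2) / ke = 0.693147 / 0.303 = 2.288 hr
C(t) = C0 * exp(-ke*t) = 123 * exp(-0.303*16)
C(16) = 0.9648 mg/L


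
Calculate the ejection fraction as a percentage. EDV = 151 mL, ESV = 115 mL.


SV = EDV - ESV = 151 - 115 = 36 mL
EF = SV/EDV * 100 = 36/151 * 100
EF = 23.84%


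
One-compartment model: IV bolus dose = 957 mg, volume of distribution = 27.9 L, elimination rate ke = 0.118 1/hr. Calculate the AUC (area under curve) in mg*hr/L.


C0 = Dose/Vd = 957/27.9 = 34.3011 mg/L
AUC = C0/ke = 34.3011/0.118
AUC = 290.7 mg*hr/L


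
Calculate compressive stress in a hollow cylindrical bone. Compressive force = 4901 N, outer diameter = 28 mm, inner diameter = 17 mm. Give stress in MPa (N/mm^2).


A = pi*(r_o^2 - r_i^2)
r_o = 14 mm, r_i = 8.5 mm
A = 388.772 mm^2
sigma = F/A = 4901 / 388.772
sigma = 12.61 MPa


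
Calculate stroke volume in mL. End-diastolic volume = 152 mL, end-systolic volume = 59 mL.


SV = EDV - ESV
SV = 152 - 59
SV = 93 mL


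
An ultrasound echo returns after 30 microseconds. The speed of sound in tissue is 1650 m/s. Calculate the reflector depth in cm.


depth = c * t / 2
t = 30 us = 3.0000e-05 s
depth = 1650 * 3.0000e-05 / 2
depth = 0.02475 m = 2.475 cm


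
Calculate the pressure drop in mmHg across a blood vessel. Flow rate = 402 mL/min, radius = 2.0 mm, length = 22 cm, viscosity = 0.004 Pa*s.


dP = 8*mu*L*Q / (pi*r^4)
Q = 402 mL/min = 6.7e-06 m^3/s
dP = 938.378 Pa = 938.378 / 133.322 mmHg = 7.038 mmHg


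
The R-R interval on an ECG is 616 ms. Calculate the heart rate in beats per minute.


HR = 60 / RR_interval(s)
RR = 616 ms = 0.616 s
HR = 60 / 0.616 = 97.4 bpm


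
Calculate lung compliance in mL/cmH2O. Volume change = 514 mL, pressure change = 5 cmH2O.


C = dV / dP
C = 514 / 5
C = 102.8 mL/cmH2O


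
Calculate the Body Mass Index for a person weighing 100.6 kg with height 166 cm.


BMI = weight / height^2
height = 166 cm = 1.66 m
BMI = 100.6 / 1.66^2
BMI = 36.51 kg/m^2


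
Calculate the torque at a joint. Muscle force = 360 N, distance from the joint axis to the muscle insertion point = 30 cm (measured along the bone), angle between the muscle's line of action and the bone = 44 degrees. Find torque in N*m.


Torque = F * d * sin(theta)   (moment arm = d*sin(theta))
d = 30 cm = 0.3 m
Torque = 360 * 0.3 * sin(44)
Torque = 75.02 N*m


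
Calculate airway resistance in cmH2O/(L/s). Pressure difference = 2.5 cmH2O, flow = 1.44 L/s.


R = dP / flow
R = 2.5 / 1.44
R = 1.736 cmH2O/(L/s)


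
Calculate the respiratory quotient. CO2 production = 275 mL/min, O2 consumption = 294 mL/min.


RQ = VCO2 / VO2
RQ = 275 / 294
RQ = 0.9354


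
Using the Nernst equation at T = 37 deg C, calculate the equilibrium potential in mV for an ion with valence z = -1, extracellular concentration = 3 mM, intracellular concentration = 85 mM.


E = (RT/(zF)) * ln(C_out/C_in)
T = 37 + 273.15 = 310.15 K
E = (8.314 * 310.15 / (-1 * 96485)) * ln(3/85)
E = 89.37 mV


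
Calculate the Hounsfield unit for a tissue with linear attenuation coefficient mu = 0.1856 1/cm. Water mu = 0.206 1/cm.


HU = ((mu_tissue - mu_water) / mu_water) * 1000
HU = ((0.1856 - 0.206) / 0.206) * 1000
HU = -99.03


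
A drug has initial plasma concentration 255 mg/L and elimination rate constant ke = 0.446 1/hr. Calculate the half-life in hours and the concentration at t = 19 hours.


t_half = ln(2) / ke = 0.693147 / 0.446 = 1.554 hr
C(t) = C0 * exp(-ke*t) = 255 * exp(-0.446*19)
C(19) = 0.05325 mg/L


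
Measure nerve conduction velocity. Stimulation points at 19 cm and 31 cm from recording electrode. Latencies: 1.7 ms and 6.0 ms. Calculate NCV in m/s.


Distance = (31 - 19) / 100 = 0.12 m
dt = (6.0 - 1.7) / 1000 = 0.0043 s
NCV = dist / dt = 27.91 m/s


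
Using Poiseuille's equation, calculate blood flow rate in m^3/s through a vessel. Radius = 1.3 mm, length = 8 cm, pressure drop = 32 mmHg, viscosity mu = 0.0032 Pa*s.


Q = pi*r^4*dP / (8*mu*L)
r = 0.0013 m, L = 0.08 m
dP = 32 mmHg = 4266.304 Pa
Q = 1.8692e-05 m^3/s


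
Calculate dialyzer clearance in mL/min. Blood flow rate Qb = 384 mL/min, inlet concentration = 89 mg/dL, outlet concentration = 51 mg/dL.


K = Qb * (Cb_in - Cb_out) / Cb_in
K = 384 * (89 - 51) / 89
K = 164 mL/min


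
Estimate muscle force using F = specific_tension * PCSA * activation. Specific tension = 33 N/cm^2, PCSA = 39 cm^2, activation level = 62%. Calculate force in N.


F = sigma * PCSA * activation
F = 33 * 39 * 0.62
F = 797.9 N


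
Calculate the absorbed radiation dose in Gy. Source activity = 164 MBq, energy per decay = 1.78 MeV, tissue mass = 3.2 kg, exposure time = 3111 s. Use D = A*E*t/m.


A = 164 MBq = 1.6400e+08 Bq
E = 1.78 MeV = 2.85156e-13 J
D = A*E*t/m = 1.6400e+08*2.85156e-13*3111/3.2
D = 0.04546 Gy


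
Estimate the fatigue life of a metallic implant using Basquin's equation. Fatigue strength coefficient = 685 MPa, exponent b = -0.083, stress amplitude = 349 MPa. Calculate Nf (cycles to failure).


sigma_a = sigma_f' * (2Nf)^b
2Nf = (sigma_a/sigma_f')^(1/b)
2Nf = (349/685)^(1/-0.083)
2Nf = 3376.7252
Nf = 1688


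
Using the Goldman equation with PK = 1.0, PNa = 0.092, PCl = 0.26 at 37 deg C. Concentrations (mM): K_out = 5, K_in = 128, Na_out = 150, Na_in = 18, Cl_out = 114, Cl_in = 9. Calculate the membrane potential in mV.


Vm = (RT/F)*ln((PK*Ko + PNa*Nao + PCl*Cli)/(PK*Ki + PNa*Nai + PCl*Clo))
Numer = 21.14, Denom = 159.296
Vm = -53.97 mV


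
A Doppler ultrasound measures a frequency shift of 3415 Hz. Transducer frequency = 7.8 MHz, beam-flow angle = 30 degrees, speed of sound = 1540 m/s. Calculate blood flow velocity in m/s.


v = fd * c / (2 * f0 * cos(theta))
v = 3415 * 1540 / (2 * 7.8000e+06 * cos(30))
v = 0.3893 m/s


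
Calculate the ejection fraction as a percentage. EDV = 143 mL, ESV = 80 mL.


SV = EDV - ESV = 143 - 80 = 63 mL
EF = SV/EDV * 100 = 63/143 * 100
EF = 44.06%


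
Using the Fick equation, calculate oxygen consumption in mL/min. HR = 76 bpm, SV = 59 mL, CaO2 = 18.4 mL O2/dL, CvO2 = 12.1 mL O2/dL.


CO = HR*SV = 76*59/1000 = 4.484 L/min
a-v O2 diff = 18.4 - 12.1 = 6.3 mL/dL
VO2 = CO * (CaO2-CvO2) * 10 dL/L
VO2 = 4.484 * 6.3 * 10
VO2 = 282.5 mL/min


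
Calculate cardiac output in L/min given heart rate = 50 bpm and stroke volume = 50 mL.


CO = HR * SV
CO = 50 * 50 / 1000
CO = 2.5 L/min


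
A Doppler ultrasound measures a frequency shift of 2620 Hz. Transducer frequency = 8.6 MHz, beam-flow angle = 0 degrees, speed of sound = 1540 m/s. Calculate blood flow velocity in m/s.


v = fd * c / (2 * f0 * cos(theta))
v = 2620 * 1540 / (2 * 8.6000e+06 * cos(0))
v = 0.2346 m/s


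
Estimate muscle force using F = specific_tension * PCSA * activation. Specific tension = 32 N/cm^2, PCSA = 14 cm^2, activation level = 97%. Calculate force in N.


F = sigma * PCSA * activation
F = 32 * 14 * 0.97
F = 434.6 N


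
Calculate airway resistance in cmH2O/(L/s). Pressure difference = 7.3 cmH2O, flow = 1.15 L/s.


R = dP / flow
R = 7.3 / 1.15
R = 6.348 cmH2O/(L/s)


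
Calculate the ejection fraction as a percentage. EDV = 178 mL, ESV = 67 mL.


SV = EDV - ESV = 178 - 67 = 111 mL
EF = SV/EDV * 100 = 111/178 * 100
EF = 62.36%


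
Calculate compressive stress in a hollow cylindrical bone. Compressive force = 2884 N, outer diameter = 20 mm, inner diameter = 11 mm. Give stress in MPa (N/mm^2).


A = pi*(r_o^2 - r_i^2)
r_o = 10 mm, r_i = 5.5 mm
A = 219.126 mm^2
sigma = F/A = 2884 / 219.126
sigma = 13.16 MPa


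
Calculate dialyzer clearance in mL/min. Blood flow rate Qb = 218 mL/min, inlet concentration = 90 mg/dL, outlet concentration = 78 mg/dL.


K = Qb * (Cb_in - Cb_out) / Cb_in
K = 218 * (90 - 78) / 90
K = 29.07 mL/min


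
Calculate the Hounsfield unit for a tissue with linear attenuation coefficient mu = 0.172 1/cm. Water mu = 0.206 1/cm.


HU = ((mu_tissue - mu_water) / mu_water) * 1000
HU = ((0.172 - 0.206) / 0.206) * 1000
HU = -165


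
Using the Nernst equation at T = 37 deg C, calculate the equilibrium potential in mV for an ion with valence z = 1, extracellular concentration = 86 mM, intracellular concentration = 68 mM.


E = (RT/(zF)) * ln(C_out/C_in)
T = 37 + 273.15 = 310.15 K
E = (8.314 * 310.15 / (1 * 96485)) * ln(86/68)
E = 6.276 mV


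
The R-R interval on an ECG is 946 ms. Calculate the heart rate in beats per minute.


HR = 60 / RR_interval(s)
RR = 946 ms = 0.946 s
HR = 60 / 0.946 = 63.42 bpm


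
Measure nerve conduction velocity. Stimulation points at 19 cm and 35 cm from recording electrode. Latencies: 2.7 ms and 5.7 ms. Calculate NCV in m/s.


Distance = (35 - 19) / 100 = 0.16 m
dt = (5.7 - 2.7) / 1000 = 0.003 s
NCV = dist / dt = 53.33 m/s


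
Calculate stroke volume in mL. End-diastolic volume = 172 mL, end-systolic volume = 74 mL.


SV = EDV - ESV
SV = 172 - 74
SV = 98 mL


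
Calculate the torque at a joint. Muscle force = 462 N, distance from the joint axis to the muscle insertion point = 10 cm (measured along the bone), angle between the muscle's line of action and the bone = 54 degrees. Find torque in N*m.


Torque = F * d * sin(theta)   (moment arm = d*sin(theta))
d = 10 cm = 0.1 m
Torque = 462 * 0.1 * sin(54)
Torque = 37.38 N*m


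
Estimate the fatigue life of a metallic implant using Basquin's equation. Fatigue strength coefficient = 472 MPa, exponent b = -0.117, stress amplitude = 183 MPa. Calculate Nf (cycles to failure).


sigma_a = sigma_f' * (2Nf)^b
2Nf = (sigma_a/sigma_f')^(1/b)
2Nf = (183/472)^(1/-0.117)
2Nf = 3288.6399
Nf = 1644


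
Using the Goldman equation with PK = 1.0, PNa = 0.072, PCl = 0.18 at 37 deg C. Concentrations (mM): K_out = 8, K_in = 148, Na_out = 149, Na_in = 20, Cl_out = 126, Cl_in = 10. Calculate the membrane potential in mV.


Vm = (RT/F)*ln((PK*Ko + PNa*Nao + PCl*Cli)/(PK*Ki + PNa*Nai + PCl*Clo))
Numer = 20.528, Denom = 172.12
Vm = -56.83 mV


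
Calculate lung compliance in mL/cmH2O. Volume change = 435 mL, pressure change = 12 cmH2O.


C = dV / dP
C = 435 / 12
C = 36.25 mL/cmH2O


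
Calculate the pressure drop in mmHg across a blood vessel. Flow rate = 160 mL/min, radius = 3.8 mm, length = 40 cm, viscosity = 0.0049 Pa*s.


dP = 8*mu*L*Q / (pi*r^4)
Q = 160 mL/min = 2.66667e-06 m^3/s
dP = 63.8309 Pa = 63.8309 / 133.322 mmHg = 0.4788 mmHg


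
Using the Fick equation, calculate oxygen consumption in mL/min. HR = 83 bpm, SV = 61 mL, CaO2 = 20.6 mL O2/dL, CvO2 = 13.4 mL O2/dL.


CO = HR*SV = 83*61/1000 = 5.063 L/min
a-v O2 diff = 20.6 - 13.4 = 7.2 mL/dL
VO2 = CO * (CaO2-CvO2) * 10 dL/L
VO2 = 5.063 * 7.2 * 10
VO2 = 364.5 mL/min


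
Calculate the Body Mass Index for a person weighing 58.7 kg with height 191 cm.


BMI = weight / height^2
height = 191 cm = 1.91 m
BMI = 58.7 / 1.91^2
BMI = 16.09 kg/m^2


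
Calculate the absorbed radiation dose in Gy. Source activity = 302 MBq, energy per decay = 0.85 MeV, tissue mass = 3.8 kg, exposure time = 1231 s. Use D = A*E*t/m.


A = 302 MBq = 3.0200e+08 Bq
E = 0.85 MeV = 1.3617e-13 J
D = A*E*t/m = 3.0200e+08*1.3617e-13*1231/3.8
D = 0.01332 Gy


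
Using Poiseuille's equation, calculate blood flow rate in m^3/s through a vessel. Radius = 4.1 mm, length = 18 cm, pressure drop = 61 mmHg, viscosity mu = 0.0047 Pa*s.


Q = pi*r^4*dP / (8*mu*L)
r = 0.0041 m, L = 0.18 m
dP = 61 mmHg = 8132.642 Pa
Q = 0.001067 m^3/s


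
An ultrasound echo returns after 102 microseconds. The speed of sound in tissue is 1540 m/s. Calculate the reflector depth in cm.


depth = c * t / 2
t = 102 us = 1.0200e-04 s
depth = 1540 * 1.0200e-04 / 2
depth = 0.07854 m = 7.854 cm


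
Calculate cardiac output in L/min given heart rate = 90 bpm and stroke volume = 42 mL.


CO = HR * SV
CO = 90 * 42 / 1000
CO = 3.78 L/min


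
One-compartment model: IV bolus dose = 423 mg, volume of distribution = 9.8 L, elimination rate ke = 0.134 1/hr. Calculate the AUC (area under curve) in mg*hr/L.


C0 = Dose/Vd = 423/9.8 = 43.1633 mg/L
AUC = C0/ke = 43.1633/0.134
AUC = 322.1 mg*hr/L


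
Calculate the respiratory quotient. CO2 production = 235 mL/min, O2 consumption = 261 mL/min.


RQ = VCO2 / VO2
RQ = 235 / 261
RQ = 0.9004


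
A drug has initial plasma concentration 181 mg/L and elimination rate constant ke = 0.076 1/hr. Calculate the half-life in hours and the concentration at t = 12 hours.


t_half = ln(2) / ke = 0.693147 / 0.076 = 9.12 hr
C(t) = C0 * exp(-ke*t) = 181 * exp(-0.076*12)
C(12) = 72.71 mg/L


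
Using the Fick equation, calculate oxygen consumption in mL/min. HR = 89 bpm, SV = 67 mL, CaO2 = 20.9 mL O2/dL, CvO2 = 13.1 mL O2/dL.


CO = HR*SV = 89*67/1000 = 5.963 L/min
a-v O2 diff = 20.9 - 13.1 = 7.8 mL/dL
VO2 = CO * (CaO2-CvO2) * 10 dL/L
VO2 = 5.963 * 7.8 * 10
VO2 = 465.1 mL/min


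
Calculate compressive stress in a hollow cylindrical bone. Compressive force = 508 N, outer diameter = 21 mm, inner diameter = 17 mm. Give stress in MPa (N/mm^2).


A = pi*(r_o^2 - r_i^2)
r_o = 10.5 mm, r_i = 8.5 mm
A = 119.381 mm^2
sigma = F/A = 508 / 119.381
sigma = 4.255 MPa


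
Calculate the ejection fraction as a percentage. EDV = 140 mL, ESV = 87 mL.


SV = EDV - ESV = 140 - 87 = 53 mL
EF = SV/EDV * 100 = 53/140 * 100
EF = 37.86%


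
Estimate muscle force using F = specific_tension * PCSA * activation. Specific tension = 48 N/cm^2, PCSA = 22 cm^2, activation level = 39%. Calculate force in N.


F = sigma * PCSA * activation
F = 48 * 22 * 0.39
F = 411.8 N


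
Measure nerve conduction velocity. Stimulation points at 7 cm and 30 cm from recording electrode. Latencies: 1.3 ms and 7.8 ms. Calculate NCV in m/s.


Distance = (30 - 7) / 100 = 0.23 m
dt = (7.8 - 1.3) / 1000 = 0.0065 s
NCV = dist / dt = 35.38 m/s


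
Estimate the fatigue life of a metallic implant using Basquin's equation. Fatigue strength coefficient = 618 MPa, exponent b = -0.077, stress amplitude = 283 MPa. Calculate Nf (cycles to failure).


sigma_a = sigma_f' * (2Nf)^b
2Nf = (sigma_a/sigma_f')^(1/b)
2Nf = (283/618)^(1/-0.077)
2Nf = 25422.678
Nf = 1.271e+04


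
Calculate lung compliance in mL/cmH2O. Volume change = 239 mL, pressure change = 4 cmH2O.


C = dV / dP
C = 239 / 4
C = 59.75 mL/cmH2O


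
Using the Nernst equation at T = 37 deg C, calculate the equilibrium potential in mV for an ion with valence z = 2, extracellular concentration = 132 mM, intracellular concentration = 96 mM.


E = (RT/(zF)) * ln(C_out/C_in)
T = 37 + 273.15 = 310.15 K
E = (8.314 * 310.15 / (2 * 96485)) * ln(132/96)
E = 4.255 mV


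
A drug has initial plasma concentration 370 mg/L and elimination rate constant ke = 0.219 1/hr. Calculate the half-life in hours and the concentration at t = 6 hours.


t_half = ln(2) / ke = 0.693147 / 0.219 = 3.165 hr
C(t) = C0 * exp(-ke*t) = 370 * exp(-0.219*6)
C(6) = 99.43 mg/L


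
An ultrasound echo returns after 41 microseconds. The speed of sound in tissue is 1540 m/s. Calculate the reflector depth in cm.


depth = c * t / 2
t = 41 us = 4.1000e-05 s
depth = 1540 * 4.1000e-05 / 2
depth = 0.03157 m = 3.157 cm


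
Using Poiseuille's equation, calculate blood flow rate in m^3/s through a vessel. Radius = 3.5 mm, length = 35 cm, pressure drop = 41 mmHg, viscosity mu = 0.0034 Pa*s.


Q = pi*r^4*dP / (8*mu*L)
r = 0.0035 m, L = 0.35 m
dP = 41 mmHg = 5466.202 Pa
Q = 2.7069e-04 m^3/s


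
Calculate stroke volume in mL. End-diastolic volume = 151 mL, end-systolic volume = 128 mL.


SV = EDV - ESV
SV = 151 - 128
SV = 23 mL


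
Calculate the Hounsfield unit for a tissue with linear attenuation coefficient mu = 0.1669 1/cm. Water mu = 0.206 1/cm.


HU = ((mu_tissue - mu_water) / mu_water) * 1000
HU = ((0.1669 - 0.206) / 0.206) * 1000
HU = -189.8


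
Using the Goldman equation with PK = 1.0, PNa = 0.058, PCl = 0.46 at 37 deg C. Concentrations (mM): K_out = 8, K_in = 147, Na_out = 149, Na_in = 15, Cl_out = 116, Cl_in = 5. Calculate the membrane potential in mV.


Vm = (RT/F)*ln((PK*Ko + PNa*Nao + PCl*Cli)/(PK*Ki + PNa*Nai + PCl*Clo))
Numer = 18.942, Denom = 201.23
Vm = -63.15 mV


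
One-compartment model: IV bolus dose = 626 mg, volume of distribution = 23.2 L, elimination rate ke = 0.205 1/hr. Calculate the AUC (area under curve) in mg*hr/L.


C0 = Dose/Vd = 626/23.2 = 26.9828 mg/L
AUC = C0/ke = 26.9828/0.205
AUC = 131.6 mg*hr/L


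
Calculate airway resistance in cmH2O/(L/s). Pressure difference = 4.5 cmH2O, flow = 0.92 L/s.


R = dP / flow
R = 4.5 / 0.92
R = 4.891 cmH2O/(L/s)


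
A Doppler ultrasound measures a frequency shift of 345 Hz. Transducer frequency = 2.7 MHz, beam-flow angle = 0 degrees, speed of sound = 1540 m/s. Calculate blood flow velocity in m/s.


v = fd * c / (2 * f0 * cos(theta))
v = 345 * 1540 / (2 * 2.7000e+06 * cos(0))
v = 0.09839 m/s


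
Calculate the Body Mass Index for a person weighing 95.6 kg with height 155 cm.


BMI = weight / height^2
height = 155 cm = 1.55 m
BMI = 95.6 / 1.55^2
BMI = 39.79 kg/m^2


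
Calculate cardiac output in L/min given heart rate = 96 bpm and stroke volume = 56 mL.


CO = HR * SV
CO = 96 * 56 / 1000
CO = 5.376 L/min


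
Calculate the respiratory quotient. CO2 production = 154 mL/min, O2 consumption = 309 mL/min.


RQ = VCO2 / VO2
RQ = 154 / 309
RQ = 0.4984


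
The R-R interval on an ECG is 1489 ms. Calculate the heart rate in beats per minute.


HR = 60 / RR_interval(s)
RR = 1489 ms = 1.489 s
HR = 60 / 1.489 = 40.3 bpm


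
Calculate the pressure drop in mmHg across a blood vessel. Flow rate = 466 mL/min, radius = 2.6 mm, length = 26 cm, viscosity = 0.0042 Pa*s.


dP = 8*mu*L*Q / (pi*r^4)
Q = 466 mL/min = 7.76667e-06 m^3/s
dP = 472.611 Pa = 472.611 / 133.322 mmHg = 3.545 mmHg


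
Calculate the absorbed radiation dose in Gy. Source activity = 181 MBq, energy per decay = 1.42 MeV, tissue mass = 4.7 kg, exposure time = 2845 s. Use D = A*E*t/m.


A = 181 MBq = 1.8100e+08 Bq
E = 1.42 MeV = 2.27484e-13 J
D = A*E*t/m = 1.8100e+08*2.27484e-13*2845/4.7
D = 0.02492 Gy


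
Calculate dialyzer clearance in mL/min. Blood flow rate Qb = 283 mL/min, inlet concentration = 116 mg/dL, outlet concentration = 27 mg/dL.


K = Qb * (Cb_in - Cb_out) / Cb_in
K = 283 * (116 - 27) / 116
K = 217.1 mL/min


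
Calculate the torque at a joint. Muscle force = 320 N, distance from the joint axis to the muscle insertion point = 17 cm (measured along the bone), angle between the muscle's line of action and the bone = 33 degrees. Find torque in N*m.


Torque = F * d * sin(theta)   (moment arm = d*sin(theta))
d = 17 cm = 0.17 m
Torque = 320 * 0.17 * sin(33)
Torque = 29.63 N*m


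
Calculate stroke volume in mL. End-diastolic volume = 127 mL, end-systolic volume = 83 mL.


SV = EDV - ESV
SV = 127 - 83
SV = 44 mL


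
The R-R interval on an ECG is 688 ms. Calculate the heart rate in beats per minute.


HR = 60 / RR_interval(s)
RR = 688 ms = 0.688 s
HR = 60 / 0.688 = 87.21 bpm


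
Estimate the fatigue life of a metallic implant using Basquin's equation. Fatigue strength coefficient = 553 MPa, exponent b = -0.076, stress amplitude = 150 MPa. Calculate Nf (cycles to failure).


sigma_a = sigma_f' * (2Nf)^b
2Nf = (sigma_a/sigma_f')^(1/b)
2Nf = (150/553)^(1/-0.076)
2Nf = 28556754
Nf = 1.4278e+07


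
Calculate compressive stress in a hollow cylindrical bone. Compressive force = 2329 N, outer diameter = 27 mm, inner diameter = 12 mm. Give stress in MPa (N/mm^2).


A = pi*(r_o^2 - r_i^2)
r_o = 13.5 mm, r_i = 6 mm
A = 459.458 mm^2
sigma = F/A = 2329 / 459.458
sigma = 5.069 MPa


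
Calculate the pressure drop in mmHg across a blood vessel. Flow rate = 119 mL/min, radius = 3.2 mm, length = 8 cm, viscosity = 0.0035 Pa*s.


dP = 8*mu*L*Q / (pi*r^4)
Q = 119 mL/min = 1.98333e-06 m^3/s
dP = 13.4863 Pa = 13.4863 / 133.322 mmHg = 0.1012 mmHg


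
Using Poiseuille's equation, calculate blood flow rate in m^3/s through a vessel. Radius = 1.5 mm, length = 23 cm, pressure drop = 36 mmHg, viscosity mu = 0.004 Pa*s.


Q = pi*r^4*dP / (8*mu*L)
r = 0.0015 m, L = 0.23 m
dP = 36 mmHg = 4799.592 Pa
Q = 1.0371e-05 m^3/s


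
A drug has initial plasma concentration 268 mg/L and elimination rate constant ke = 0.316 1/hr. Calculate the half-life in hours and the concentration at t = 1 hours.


t_half = ln(2) / ke = 0.693147 / 0.316 = 2.194 hr
C(t) = C0 * exp(-ke*t) = 268 * exp(-0.316*1)
C(1) = 195.4 mg/L


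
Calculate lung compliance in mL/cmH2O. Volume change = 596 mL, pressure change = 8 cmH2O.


C = dV / dP
C = 596 / 8
C = 74.5 mL/cmH2O


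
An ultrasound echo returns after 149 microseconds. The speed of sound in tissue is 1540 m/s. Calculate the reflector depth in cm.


depth = c * t / 2
t = 149 us = 1.4900e-04 s
depth = 1540 * 1.4900e-04 / 2
depth = 0.11473 m = 11.473 cm


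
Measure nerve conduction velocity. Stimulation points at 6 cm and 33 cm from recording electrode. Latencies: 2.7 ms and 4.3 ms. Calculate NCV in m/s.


Distance = (33 - 6) / 100 = 0.27 m
dt = (4.3 - 2.7) / 1000 = 0.0016 s
NCV = dist / dt = 168.8 m/s


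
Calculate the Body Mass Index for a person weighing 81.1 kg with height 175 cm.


BMI = weight / height^2
height = 175 cm = 1.75 m
BMI = 81.1 / 1.75^2
BMI = 26.48 kg/m^2


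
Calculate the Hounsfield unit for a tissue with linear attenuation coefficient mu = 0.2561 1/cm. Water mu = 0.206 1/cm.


HU = ((mu_tissue - mu_water) / mu_water) * 1000
HU = ((0.2561 - 0.206) / 0.206) * 1000
HU = 243.2


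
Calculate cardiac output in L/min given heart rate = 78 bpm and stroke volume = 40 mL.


CO = HR * SV
CO = 78 * 40 / 1000
CO = 3.12 L/min


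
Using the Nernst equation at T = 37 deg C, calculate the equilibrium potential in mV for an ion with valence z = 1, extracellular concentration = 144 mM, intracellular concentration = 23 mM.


E = (RT/(zF)) * ln(C_out/C_in)
T = 37 + 273.15 = 310.15 K
E = (8.314 * 310.15 / (1 * 96485)) * ln(144/23)
E = 49.02 mV


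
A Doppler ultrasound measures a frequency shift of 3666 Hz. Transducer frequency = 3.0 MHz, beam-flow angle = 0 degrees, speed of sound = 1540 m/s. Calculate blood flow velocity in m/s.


v = fd * c / (2 * f0 * cos(theta))
v = 3666 * 1540 / (2 * 3.0000e+06 * cos(0))
v = 0.9409 m/s


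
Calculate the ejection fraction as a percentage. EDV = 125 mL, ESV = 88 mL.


SV = EDV - ESV = 125 - 88 = 37 mL
EF = SV/EDV * 100 = 37/125 * 100
EF = 29.6%


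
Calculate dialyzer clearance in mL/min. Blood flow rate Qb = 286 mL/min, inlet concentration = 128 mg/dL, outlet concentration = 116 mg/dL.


K = Qb * (Cb_in - Cb_out) / Cb_in
K = 286 * (128 - 116) / 128
K = 26.81 mL/min


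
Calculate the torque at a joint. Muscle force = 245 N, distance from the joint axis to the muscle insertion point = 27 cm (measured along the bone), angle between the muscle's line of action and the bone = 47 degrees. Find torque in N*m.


Torque = F * d * sin(theta)   (moment arm = d*sin(theta))
d = 27 cm = 0.27 m
Torque = 245 * 0.27 * sin(47)
Torque = 48.38 N*m


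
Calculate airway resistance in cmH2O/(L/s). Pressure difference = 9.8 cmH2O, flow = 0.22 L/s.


R = dP / flow
R = 9.8 / 0.22
R = 44.55 cmH2O/(L/s)


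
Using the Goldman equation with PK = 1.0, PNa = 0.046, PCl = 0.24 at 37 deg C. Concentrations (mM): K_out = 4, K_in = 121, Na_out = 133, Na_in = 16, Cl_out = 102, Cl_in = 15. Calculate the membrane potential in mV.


Vm = (RT/F)*ln((PK*Ko + PNa*Nao + PCl*Cli)/(PK*Ki + PNa*Nai + PCl*Clo))
Numer = 13.718, Denom = 146.216
Vm = -63.24 mV


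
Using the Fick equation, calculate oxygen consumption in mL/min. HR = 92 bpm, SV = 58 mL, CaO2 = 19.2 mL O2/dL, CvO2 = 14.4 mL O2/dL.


CO = HR*SV = 92*58/1000 = 5.336 L/min
a-v O2 diff = 19.2 - 14.4 = 4.8 mL/dL
VO2 = CO * (CaO2-CvO2) * 10 dL/L
VO2 = 5.336 * 4.8 * 10
VO2 = 256.1 mL/min


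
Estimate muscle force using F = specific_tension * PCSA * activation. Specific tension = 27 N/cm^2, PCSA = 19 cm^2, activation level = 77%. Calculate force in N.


F = sigma * PCSA * activation
F = 27 * 19 * 0.77
F = 395 N


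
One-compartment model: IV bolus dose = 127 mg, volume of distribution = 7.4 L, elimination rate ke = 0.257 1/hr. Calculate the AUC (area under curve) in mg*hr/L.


C0 = Dose/Vd = 127/7.4 = 17.1622 mg/L
AUC = C0/ke = 17.1622/0.257
AUC = 66.78 mg*hr/L


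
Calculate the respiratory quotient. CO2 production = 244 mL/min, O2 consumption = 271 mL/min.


RQ = VCO2 / VO2
RQ = 244 / 271
RQ = 0.9004


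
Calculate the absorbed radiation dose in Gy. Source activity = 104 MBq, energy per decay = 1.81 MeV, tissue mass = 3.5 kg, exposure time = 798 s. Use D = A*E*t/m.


A = 104 MBq = 1.0400e+08 Bq
E = 1.81 MeV = 2.89962e-13 J
D = A*E*t/m = 1.0400e+08*2.89962e-13*798/3.5
D = 0.006876 Gy


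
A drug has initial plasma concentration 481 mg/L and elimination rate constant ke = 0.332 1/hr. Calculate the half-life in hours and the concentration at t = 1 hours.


t_half = ln(2) / ke = 0.693147 / 0.332 = 2.088 hr
C(t) = C0 * exp(-ke*t) = 481 * exp(-0.332*1)
C(1) = 345.1 mg/L


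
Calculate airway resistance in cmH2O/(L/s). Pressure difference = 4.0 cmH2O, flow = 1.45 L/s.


R = dP / flow
R = 4.0 / 1.45
R = 2.759 cmH2O/(L/s)


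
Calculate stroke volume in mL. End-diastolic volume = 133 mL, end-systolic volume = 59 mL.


SV = EDV - ESV
SV = 133 - 59
SV = 74 mL


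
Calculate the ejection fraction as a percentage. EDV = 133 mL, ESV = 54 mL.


SV = EDV - ESV = 133 - 54 = 79 mL
EF = SV/EDV * 100 = 79/133 * 100
EF = 59.4%


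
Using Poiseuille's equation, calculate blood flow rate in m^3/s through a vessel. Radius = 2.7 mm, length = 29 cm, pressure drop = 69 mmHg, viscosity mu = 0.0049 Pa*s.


Q = pi*r^4*dP / (8*mu*L)
r = 0.0027 m, L = 0.29 m
dP = 69 mmHg = 9199.218 Pa
Q = 1.3511e-04 m^3/s


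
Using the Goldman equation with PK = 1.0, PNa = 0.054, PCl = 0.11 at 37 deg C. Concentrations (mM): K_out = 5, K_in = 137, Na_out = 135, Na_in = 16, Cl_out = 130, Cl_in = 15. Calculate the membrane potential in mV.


Vm = (RT/F)*ln((PK*Ko + PNa*Nao + PCl*Cli)/(PK*Ki + PNa*Nai + PCl*Clo))
Numer = 13.94, Denom = 152.164
Vm = -63.88 mV


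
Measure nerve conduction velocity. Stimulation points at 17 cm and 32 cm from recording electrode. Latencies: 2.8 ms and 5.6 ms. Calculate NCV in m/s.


Distance = (32 - 17) / 100 = 0.15 m
dt = (5.6 - 2.8) / 1000 = 0.0028 s
NCV = dist / dt = 53.57 m/s


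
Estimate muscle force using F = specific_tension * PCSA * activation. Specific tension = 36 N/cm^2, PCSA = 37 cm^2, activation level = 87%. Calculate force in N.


F = sigma * PCSA * activation
F = 36 * 37 * 0.87
F = 1159 N


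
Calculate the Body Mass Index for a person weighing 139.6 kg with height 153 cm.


BMI = weight / height^2
height = 153 cm = 1.53 m
BMI = 139.6 / 1.53^2
BMI = 59.64 kg/m^2


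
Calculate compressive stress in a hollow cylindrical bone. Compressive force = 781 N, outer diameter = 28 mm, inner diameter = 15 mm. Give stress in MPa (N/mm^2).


A = pi*(r_o^2 - r_i^2)
r_o = 14 mm, r_i = 7.5 mm
A = 439.038 mm^2
sigma = F/A = 781 / 439.038
sigma = 1.779 MPa


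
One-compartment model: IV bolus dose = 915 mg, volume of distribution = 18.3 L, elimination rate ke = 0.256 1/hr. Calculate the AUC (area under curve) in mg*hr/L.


C0 = Dose/Vd = 915/18.3 = 50 mg/L
AUC = C0/ke = 50/0.256
AUC = 195.3 mg*hr/L


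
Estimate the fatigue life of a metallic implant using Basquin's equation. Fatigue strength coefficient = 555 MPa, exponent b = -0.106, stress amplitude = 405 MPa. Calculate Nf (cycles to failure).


sigma_a = sigma_f' * (2Nf)^b
2Nf = (sigma_a/sigma_f')^(1/b)
2Nf = (405/555)^(1/-0.106)
2Nf = 19.539982
Nf = 9.77


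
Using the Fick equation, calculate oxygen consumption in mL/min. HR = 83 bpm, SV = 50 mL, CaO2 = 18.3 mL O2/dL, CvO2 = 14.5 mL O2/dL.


CO = HR*SV = 83*50/1000 = 4.15 L/min
a-v O2 diff = 18.3 - 14.5 = 3.8 mL/dL
VO2 = CO * (CaO2-CvO2) * 10 dL/L
VO2 = 4.15 * 3.8 * 10
VO2 = 157.7 mL/min


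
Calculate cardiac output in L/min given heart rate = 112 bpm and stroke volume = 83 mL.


CO = HR * SV
CO = 112 * 83 / 1000
CO = 9.296 L/min


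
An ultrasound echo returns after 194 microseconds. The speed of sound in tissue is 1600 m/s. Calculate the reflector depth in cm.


depth = c * t / 2
t = 194 us = 1.9400e-04 s
depth = 1600 * 1.9400e-04 / 2
depth = 0.1552 m = 15.52 cm


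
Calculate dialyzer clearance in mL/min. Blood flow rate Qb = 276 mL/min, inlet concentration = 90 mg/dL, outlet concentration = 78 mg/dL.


K = Qb * (Cb_in - Cb_out) / Cb_in
K = 276 * (90 - 78) / 90
K = 36.8 mL/min


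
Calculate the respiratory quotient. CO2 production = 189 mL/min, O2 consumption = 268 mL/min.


RQ = VCO2 / VO2
RQ = 189 / 268
RQ = 0.7052


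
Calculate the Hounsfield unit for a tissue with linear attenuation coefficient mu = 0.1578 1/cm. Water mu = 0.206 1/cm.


HU = ((mu_tissue - mu_water) / mu_water) * 1000
HU = ((0.1578 - 0.206) / 0.206) * 1000
HU = -234


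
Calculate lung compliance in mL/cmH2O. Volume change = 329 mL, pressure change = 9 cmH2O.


C = dV / dP
C = 329 / 9
C = 36.56 mL/cmH2O


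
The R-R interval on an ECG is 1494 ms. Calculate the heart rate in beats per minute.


HR = 60 / RR_interval(s)
RR = 1494 ms = 1.494 s
HR = 60 / 1.494 = 40.16 bpm


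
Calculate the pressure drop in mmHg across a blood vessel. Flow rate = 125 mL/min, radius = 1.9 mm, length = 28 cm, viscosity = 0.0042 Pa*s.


dP = 8*mu*L*Q / (pi*r^4)
Q = 125 mL/min = 2.08333e-06 m^3/s
dP = 478.731 Pa = 478.731 / 133.322 mmHg = 3.591 mmHg


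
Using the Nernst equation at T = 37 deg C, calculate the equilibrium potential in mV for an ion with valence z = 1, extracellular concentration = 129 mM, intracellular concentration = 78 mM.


E = (RT/(zF)) * ln(C_out/C_in)
T = 37 + 273.15 = 310.15 K
E = (8.314 * 310.15 / (1 * 96485)) * ln(129/78)
E = 13.45 mV


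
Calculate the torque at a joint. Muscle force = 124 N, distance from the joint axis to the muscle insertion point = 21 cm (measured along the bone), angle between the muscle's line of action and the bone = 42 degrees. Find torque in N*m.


Torque = F * d * sin(theta)   (moment arm = d*sin(theta))
d = 21 cm = 0.21 m
Torque = 124 * 0.21 * sin(42)
Torque = 17.42 N*m


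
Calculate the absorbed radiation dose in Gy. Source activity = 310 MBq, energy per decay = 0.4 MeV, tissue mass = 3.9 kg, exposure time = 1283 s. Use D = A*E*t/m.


A = 310 MBq = 3.1000e+08 Bq
E = 0.4 MeV = 6.408e-14 J
D = A*E*t/m = 3.1000e+08*6.408e-14*1283/3.9
D = 0.006535 Gy


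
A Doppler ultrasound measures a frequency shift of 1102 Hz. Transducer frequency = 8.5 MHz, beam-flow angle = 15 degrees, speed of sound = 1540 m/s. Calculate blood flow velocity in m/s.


v = fd * c / (2 * f0 * cos(theta))
v = 1102 * 1540 / (2 * 8.5000e+06 * cos(15))
v = 0.1033 m/s


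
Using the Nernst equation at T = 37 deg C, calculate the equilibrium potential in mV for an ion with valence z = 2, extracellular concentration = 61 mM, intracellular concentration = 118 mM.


E = (RT/(zF)) * ln(C_out/C_in)
T = 37 + 273.15 = 310.15 K
E = (8.314 * 310.15 / (2 * 96485)) * ln(61/118)
E = -8.817 mV


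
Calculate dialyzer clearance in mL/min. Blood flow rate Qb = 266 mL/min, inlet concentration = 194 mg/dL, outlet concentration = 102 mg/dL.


K = Qb * (Cb_in - Cb_out) / Cb_in
K = 266 * (194 - 102) / 194
K = 126.1 mL/min


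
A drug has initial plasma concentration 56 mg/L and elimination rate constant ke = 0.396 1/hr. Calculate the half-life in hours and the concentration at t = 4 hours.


t_half = ln(2) / ke = 0.693147 / 0.396 = 1.75 hr
C(t) = C0 * exp(-ke*t) = 56 * exp(-0.396*4)
C(4) = 11.49 mg/L


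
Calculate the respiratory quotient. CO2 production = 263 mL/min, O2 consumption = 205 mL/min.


RQ = VCO2 / VO2
RQ = 263 / 205
RQ = 1.283


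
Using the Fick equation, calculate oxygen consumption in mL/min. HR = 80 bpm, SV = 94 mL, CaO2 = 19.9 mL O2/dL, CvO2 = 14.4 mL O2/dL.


CO = HR*SV = 80*94/1000 = 7.52 L/min
a-v O2 diff = 19.9 - 14.4 = 5.5 mL/dL
VO2 = CO * (CaO2-CvO2) * 10 dL/L
VO2 = 7.52 * 5.5 * 10
VO2 = 413.6 mL/min


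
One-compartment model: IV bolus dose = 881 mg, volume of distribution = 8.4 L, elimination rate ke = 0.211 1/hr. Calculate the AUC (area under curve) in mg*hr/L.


C0 = Dose/Vd = 881/8.4 = 104.881 mg/L
AUC = C0/ke = 104.881/0.211
AUC = 497.1 mg*hr/L


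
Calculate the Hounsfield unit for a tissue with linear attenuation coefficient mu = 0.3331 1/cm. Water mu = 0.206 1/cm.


HU = ((mu_tissue - mu_water) / mu_water) * 1000
HU = ((0.3331 - 0.206) / 0.206) * 1000
HU = 617


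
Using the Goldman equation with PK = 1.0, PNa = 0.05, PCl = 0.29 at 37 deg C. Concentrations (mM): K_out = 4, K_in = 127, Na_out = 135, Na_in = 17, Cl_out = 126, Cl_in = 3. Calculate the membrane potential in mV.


Vm = (RT/F)*ln((PK*Ko + PNa*Nao + PCl*Cli)/(PK*Ki + PNa*Nai + PCl*Clo))
Numer = 11.62, Denom = 164.39
Vm = -70.81 mV


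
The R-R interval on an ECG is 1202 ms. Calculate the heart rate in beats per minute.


HR = 60 / RR_interval(s)
RR = 1202 ms = 1.202 s
HR = 60 / 1.202 = 49.92 bpm
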